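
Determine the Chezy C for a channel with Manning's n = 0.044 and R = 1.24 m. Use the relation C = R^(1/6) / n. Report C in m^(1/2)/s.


The Chezy coefficient relates to Manning's n through C = R^(1/6) / n.
R^(1/6) = 1.24^(1/6) = 1.036502.
C = 1.036502 / 0.044 = 23.56 m^(1/2)/s.

23.56


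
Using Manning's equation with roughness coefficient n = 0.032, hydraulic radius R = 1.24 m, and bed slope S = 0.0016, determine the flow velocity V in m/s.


Manning's equation gives V = (1/n) * R^(2/3) * S^(1/2).
First, compute R^(2/3) = 1.24^(2/3) = 1.1542.
Next, S^(1/2) = 0.0016^(1/2) = 0.04.
Then 1/n = 1/0.032 = 31.25.
V = 31.25 * 1.1542 * 0.04 = 1.4428 m/s.

1.4428


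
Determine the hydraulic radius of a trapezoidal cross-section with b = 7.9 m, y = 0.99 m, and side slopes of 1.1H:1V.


For a trapezoidal section with side slope z:
A = (b + z*y)*y = (7.9 + 1.1*0.99)*0.99 = 8.899 m^2.
P = b + 2*y*sqrt(1 + z^2) = 7.9 + 2*0.99*sqrt(1 + 1.1^2) = 10.843 m.
R = A/P = 8.899 / 10.843 = 0.8207 m.

0.8207


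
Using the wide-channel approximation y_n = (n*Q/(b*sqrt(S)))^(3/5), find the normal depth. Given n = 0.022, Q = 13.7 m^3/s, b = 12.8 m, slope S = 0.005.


We use the wide-channel approximation y_n = (n*Q/(b*sqrt(S)))^(3/5).
sqrt(S) = sqrt(0.005) = 0.070711.
Numerator: n*Q = 0.022 * 13.7 = 0.3014.
Denominator: b*sqrt(S) = 12.8 * 0.070711 = 0.905101.
arg = 0.333.
y_n = 0.333^(3/5) = 0.517 m.

0.517


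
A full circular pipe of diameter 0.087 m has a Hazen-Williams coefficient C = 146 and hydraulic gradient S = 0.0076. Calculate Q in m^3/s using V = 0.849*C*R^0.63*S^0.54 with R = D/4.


For a full circular pipe, R = D/4 = 0.087/4 = 0.0217 m.
V = 0.849 * 146 * 0.0217^0.63 * 0.0076^0.54
  = 0.849 * 146 * 0.08966 * 0.07172
  = 0.7971 m/s.
Pipe area A = pi*D^2/4 = pi*0.087^2/4 = 0.0059 m^2.
Q = A * V = 0.0059 * 0.7971 = 0.0047 m^3/s.

0.0047


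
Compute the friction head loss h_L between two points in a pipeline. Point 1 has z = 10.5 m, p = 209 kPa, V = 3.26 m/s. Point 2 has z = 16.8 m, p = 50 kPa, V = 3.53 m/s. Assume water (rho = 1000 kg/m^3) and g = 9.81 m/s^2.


Total head at each section: H = z + p/(rho*g) + V^2/(2g).
H1 = 10.5 + 209*1000/(1000*9.81) + 3.26^2/(2*9.81)
   = 10.5 + 21.305 + 0.5417
   = 32.346 m.
H2 = 16.8 + 50*1000/(1000*9.81) + 3.53^2/(2*9.81)
   = 16.8 + 5.097 + 0.6351
   = 22.532 m.
h_L = H1 - H2 = 32.346 - 22.532 = 9.815 m.

9.815


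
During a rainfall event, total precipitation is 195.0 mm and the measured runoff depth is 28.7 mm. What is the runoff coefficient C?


The runoff coefficient C = runoff depth / rainfall depth.
C = 28.7 / 195.0
  = 0.1472.

0.1472


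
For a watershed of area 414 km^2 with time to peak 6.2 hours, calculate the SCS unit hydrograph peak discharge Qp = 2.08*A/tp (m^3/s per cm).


SCS formula: Qp = 2.08 * A / tp.
Qp = 2.08 * 414 / 6.2
   = 861.12 / 6.2
   = 138.89 m^3/s per cm.

138.89


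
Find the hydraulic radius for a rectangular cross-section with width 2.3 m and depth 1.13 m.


For a rectangular section:
Flow area A = b * y = 2.3 * 1.13 = 2.6 m^2.
Wetted perimeter P = b + 2y = 2.3 + 2*1.13 = 4.56 m.
Hydraulic radius R = A/P = 2.6 / 4.56 = 0.57 m.

0.57


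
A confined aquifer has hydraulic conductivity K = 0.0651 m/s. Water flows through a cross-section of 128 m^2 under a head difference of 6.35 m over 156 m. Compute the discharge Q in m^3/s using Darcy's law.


Darcy's law: Q = K * A * i, where i = dh/L.
Hydraulic gradient i = 6.35 / 156 = 0.040705.
Q = 0.0651 * 128 * 0.040705
  = 0.3392 m^3/s.

0.3392


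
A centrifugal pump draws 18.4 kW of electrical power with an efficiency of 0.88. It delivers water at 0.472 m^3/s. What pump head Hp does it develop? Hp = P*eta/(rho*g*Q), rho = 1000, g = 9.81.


Pump head formula: Hp = P * eta / (rho * g * Q).
Numerator: P * eta = 18.4 * 1000 * 0.88 = 16192.0 W.
Denominator: rho * g * Q = 1000 * 9.81 * 0.472 = 4630.32.
Hp = 16192.0 / 4630.32 = 3.5 m.

3.5


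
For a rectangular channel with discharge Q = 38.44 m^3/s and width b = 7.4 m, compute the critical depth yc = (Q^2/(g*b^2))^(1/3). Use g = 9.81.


Using yc = (Q^2 / (g * b^2))^(1/3):
Q^2 = 38.44^2 = 1477.63.
g * b^2 = 9.81 * 7.4^2 = 9.81 * 54.76 = 537.2.
Q^2 / (g*b^2) = 1477.63 / 537.2 = 2.7506.
yc = 2.7506^(1/3) = 1.4011 m.

1.4011


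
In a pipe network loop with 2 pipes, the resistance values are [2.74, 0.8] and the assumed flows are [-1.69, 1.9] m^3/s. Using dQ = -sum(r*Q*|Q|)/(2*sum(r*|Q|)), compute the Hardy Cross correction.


Numerator terms (r*Q*|Q|): 2.74*-1.69*|-1.69| = -7.8257; 0.8*1.9*|1.9| = 2.888.
Sum of numerator = -4.9377.
Denominator terms (r*|Q|): 2.74*|-1.69| = 4.6306; 0.8*|1.9| = 1.52.
2 * sum of denominator = 2 * 6.1506 = 12.3012.
dQ = --4.9377 / 12.3012 = 0.4014 m^3/s.

0.4014


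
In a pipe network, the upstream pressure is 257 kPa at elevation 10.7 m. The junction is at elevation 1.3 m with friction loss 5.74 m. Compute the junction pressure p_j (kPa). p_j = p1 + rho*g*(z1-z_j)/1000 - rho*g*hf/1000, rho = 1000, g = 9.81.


Junction pressure: p_j = p1 + rho*g*(z1 - z_j)/1000 - rho*g*hf/1000.
Elevation term = 1000*9.81*(10.7 - 1.3)/1000 = 92.214 kPa.
Friction term = 1000*9.81*5.74/1000 = 56.309 kPa.
p_j = 257 + 92.214 - 56.309 = 292.9 kPa.

292.9


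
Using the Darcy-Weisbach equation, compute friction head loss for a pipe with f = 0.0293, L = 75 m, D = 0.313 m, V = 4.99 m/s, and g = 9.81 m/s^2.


Darcy-Weisbach equation: h_f = f * (L/D) * V^2/(2g).
f * L/D = 0.0293 * 75/0.313 = 7.0208.
V^2/(2g) = 4.99^2 / (2*9.81) = 24.9001 / 19.62 = 1.2691 m.
h_f = 7.0208 * 1.2691 = 8.91 m.

8.91


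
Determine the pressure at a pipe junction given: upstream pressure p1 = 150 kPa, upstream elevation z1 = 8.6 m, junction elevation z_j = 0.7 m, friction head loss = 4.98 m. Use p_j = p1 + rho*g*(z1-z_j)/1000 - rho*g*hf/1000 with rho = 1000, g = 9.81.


Junction pressure: p_j = p1 + rho*g*(z1 - z_j)/1000 - rho*g*hf/1000.
Elevation term = 1000*9.81*(8.6 - 0.7)/1000 = 77.499 kPa.
Friction term = 1000*9.81*4.98/1000 = 48.854 kPa.
p_j = 150 + 77.499 - 48.854 = 178.65 kPa.

178.65


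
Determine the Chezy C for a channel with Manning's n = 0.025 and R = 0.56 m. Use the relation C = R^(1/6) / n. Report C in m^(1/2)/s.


The Chezy coefficient relates to Manning's n through C = R^(1/6) / n.
R^(1/6) = 0.56^(1/6) = 0.907886.
C = 0.907886 / 0.025 = 36.32 m^(1/2)/s.

36.32


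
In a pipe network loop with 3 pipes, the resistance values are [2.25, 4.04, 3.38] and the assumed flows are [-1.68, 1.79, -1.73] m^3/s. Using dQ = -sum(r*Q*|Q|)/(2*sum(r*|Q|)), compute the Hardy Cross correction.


Numerator terms (r*Q*|Q|): 2.25*-1.68*|-1.68| = -6.3504; 4.04*1.79*|1.79| = 12.9446; 3.38*-1.73*|-1.73| = -10.116.
Sum of numerator = -3.5218.
Denominator terms (r*|Q|): 2.25*|-1.68| = 3.78; 4.04*|1.79| = 7.2316; 3.38*|-1.73| = 5.8474.
2 * sum of denominator = 2 * 16.859 = 33.718.
dQ = --3.5218 / 33.718 = 0.1044 m^3/s.

0.1044


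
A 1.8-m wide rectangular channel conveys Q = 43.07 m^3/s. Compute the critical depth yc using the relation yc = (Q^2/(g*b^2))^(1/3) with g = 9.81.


Using yc = (Q^2 / (g * b^2))^(1/3):
Q^2 = 43.07^2 = 1855.02.
g * b^2 = 9.81 * 1.8^2 = 9.81 * 3.24 = 31.78.
Q^2 / (g*b^2) = 1855.02 / 31.78 = 58.3707.
yc = 58.3707^(1/3) = 3.8789 m.

3.8789


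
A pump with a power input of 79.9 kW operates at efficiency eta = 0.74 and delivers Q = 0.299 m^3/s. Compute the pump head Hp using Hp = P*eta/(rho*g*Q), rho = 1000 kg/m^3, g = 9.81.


Pump head formula: Hp = P * eta / (rho * g * Q).
Numerator: P * eta = 79.9 * 1000 * 0.74 = 59126.0 W.
Denominator: rho * g * Q = 1000 * 9.81 * 0.299 = 2933.19.
Hp = 59126.0 / 2933.19 = 20.16 m.

20.16


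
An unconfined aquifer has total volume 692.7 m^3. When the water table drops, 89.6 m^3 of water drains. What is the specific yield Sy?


Specific yield Sy = Volume drained / Total volume.
Sy = 89.6 / 692.7
   = 0.1293.

0.1293


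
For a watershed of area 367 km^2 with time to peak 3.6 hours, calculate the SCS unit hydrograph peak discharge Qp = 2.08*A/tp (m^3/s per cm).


SCS formula: Qp = 2.08 * A / tp.
Qp = 2.08 * 367 / 3.6
   = 763.36 / 3.6
   = 212.04 m^3/s per cm.

212.04


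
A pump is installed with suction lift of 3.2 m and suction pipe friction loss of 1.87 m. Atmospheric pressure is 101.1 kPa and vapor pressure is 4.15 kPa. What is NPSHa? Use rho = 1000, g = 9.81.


NPSHa = p_atm/(rho*g) - z_s - hf_s - p_vap/(rho*g).
p_atm/(rho*g) = 101.1*1000 / (1000*9.81) = 10.306 m.
p_vap/(rho*g) = 4.15*1000 / (1000*9.81) = 0.423 m.
NPSHa = 10.306 - 3.2 - 1.87 - 0.423
      = 4.81 m.

4.81


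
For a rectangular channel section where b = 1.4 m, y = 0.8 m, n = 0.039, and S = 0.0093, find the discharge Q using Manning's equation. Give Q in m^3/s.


For a rectangular channel, the cross-sectional area A = b * y = 1.4 * 0.8 = 1.12 m^2.
The wetted perimeter P = b + 2y = 1.4 + 2*0.8 = 3.0 m.
Hydraulic radius R = A/P = 1.12/3.0 = 0.3733 m.
Velocity V = (1/n)*R^(2/3)*S^(1/2) = (1/0.039)*0.3733^(2/3)*0.0093^(1/2) = 1.2821 m/s.
Discharge Q = A * V = 1.12 * 1.2821 = 1.436 m^3/s.

1.436


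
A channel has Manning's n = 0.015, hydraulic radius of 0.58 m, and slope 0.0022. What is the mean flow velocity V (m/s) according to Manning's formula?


Manning's equation gives V = (1/n) * R^(2/3) * S^(1/2).
First, compute R^(2/3) = 0.58^(2/3) = 0.6955.
Next, S^(1/2) = 0.0022^(1/2) = 0.046904.
Then 1/n = 1/0.015 = 66.67.
V = 66.67 * 0.6955 * 0.046904 = 2.1747 m/s.

2.1747


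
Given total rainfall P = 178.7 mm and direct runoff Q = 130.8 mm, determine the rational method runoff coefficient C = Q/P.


The runoff coefficient C = runoff depth / rainfall depth.
C = 130.8 / 178.7
  = 0.732.

0.732


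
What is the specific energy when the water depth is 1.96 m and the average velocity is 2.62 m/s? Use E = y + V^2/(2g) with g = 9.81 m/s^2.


Specific energy E = y + V^2/(2g).
Velocity head = V^2/(2g) = 2.62^2 / (2*9.81) = 6.8644 / 19.62 = 0.3499 m.
E = 1.96 + 0.3499 = 2.3099 m.

2.3099


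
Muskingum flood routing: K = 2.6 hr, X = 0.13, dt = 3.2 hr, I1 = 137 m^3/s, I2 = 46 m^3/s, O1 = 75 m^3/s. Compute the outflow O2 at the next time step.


Muskingum coefficients:
denom = 2*K*(1-X) + dt = 2*2.6*(1-0.13) + 3.2 = 7.724.
C0 = (dt - 2*K*X)/denom = (3.2 - 2*2.6*0.13)/7.724 = 0.3268.
C1 = (dt + 2*K*X)/denom = (3.2 + 2*2.6*0.13)/7.724 = 0.5018.
C2 = (2*K*(1-X) - dt)/denom = 0.1714.
O2 = C0*I2 + C1*I1 + C2*O1
   = 0.3268*46 + 0.5018*137 + 0.1714*75
   = 96.64 m^3/s.

96.64


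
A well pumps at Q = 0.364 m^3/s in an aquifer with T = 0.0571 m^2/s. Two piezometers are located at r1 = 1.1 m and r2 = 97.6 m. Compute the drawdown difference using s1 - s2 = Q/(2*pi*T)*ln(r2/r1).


Thiem equation: s1 - s2 = Q/(2*pi*T) * ln(r2/r1).
ln(r2/r1) = ln(97.6/1.1) = 4.4856.
Q/(2*pi*T) = 0.364 / (2*pi*0.0571) = 0.364 / 0.3588 = 1.0146.
s1 - s2 = 1.0146 * 4.4856 = 4.551 m.

4.551


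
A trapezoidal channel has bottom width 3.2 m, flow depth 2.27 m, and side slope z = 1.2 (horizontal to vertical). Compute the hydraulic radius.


For a trapezoidal section with side slope z:
A = (b + z*y)*y = (3.2 + 1.2*2.27)*2.27 = 13.447 m^2.
P = b + 2*y*sqrt(1 + z^2) = 3.2 + 2*2.27*sqrt(1 + 1.2^2) = 10.292 m.
R = A/P = 13.447 / 10.292 = 1.3066 m.

1.3066


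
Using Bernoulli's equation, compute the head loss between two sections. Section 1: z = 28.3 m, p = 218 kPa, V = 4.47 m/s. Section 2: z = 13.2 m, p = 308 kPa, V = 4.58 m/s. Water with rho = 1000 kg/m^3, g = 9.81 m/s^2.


Total head at each section: H = z + p/(rho*g) + V^2/(2g).
H1 = 28.3 + 218*1000/(1000*9.81) + 4.47^2/(2*9.81)
   = 28.3 + 22.222 + 1.0184
   = 51.541 m.
H2 = 13.2 + 308*1000/(1000*9.81) + 4.58^2/(2*9.81)
   = 13.2 + 31.397 + 1.0691
   = 45.666 m.
h_L = H1 - H2 = 51.541 - 45.666 = 5.875 m.

5.875


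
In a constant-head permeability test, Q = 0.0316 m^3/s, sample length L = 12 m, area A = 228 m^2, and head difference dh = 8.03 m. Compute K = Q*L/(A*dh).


From K = Q*L / (A*dh):
Numerator: Q*L = 0.0316 * 12 = 0.3792.
Denominator: A*dh = 228 * 8.03 = 1830.84.
K = 0.3792 / 1830.84 = 0.000207 m/s.

0.000207


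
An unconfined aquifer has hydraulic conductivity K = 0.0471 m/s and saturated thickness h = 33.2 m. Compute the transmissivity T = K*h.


Transmissivity is defined as T = K * h.
T = 0.0471 * 33.2
  = 1.5637 m^2/s.

1.5637


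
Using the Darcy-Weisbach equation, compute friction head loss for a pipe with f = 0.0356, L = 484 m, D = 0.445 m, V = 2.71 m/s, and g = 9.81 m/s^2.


Darcy-Weisbach equation: h_f = f * (L/D) * V^2/(2g).
f * L/D = 0.0356 * 484/0.445 = 38.72.
V^2/(2g) = 2.71^2 / (2*9.81) = 7.3441 / 19.62 = 0.3743 m.
h_f = 38.72 * 0.3743 = 14.494 m.

14.494


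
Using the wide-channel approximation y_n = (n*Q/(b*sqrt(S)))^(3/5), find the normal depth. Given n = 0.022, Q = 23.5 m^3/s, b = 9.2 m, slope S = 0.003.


We use the wide-channel approximation y_n = (n*Q/(b*sqrt(S)))^(3/5).
sqrt(S) = sqrt(0.003) = 0.054772.
Numerator: n*Q = 0.022 * 23.5 = 0.517.
Denominator: b*sqrt(S) = 9.2 * 0.054772 = 0.503902.
arg = 1.026.
y_n = 1.026^(3/5) = 1.0155 m.

1.0155


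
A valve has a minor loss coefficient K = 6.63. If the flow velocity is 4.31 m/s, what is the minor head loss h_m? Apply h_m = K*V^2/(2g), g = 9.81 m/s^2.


Minor loss formula: h_m = K * V^2/(2g).
V^2 = 4.31^2 = 18.5761.
V^2/(2g) = 18.5761 / 19.62 = 0.9468 m.
h_m = 6.63 * 0.9468 = 6.2772 m.

6.2772


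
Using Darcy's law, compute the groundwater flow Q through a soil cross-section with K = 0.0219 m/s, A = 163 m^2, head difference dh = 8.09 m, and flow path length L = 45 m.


Darcy's law: Q = K * A * i, where i = dh/L.
Hydraulic gradient i = 8.09 / 45 = 0.179778.
Q = 0.0219 * 163 * 0.179778
  = 0.6418 m^3/s.

0.6418


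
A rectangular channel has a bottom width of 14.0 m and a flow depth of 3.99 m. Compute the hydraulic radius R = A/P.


For a rectangular section:
Flow area A = b * y = 14.0 * 3.99 = 55.86 m^2.
Wetted perimeter P = b + 2y = 14.0 + 2*3.99 = 21.98 m.
Hydraulic radius R = A/P = 55.86 / 21.98 = 2.5414 m.

2.5414


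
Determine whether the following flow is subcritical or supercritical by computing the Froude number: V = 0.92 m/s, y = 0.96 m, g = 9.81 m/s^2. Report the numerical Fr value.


The Froude number is defined as Fr = V / sqrt(g*y).
g*y = 9.81 * 0.96 = 9.4176.
sqrt(g*y) = sqrt(9.4176) = 3.0688.
Fr = 0.92 / 3.0688 = 0.2998.
Since Fr < 1, the flow is subcritical.

0.2998


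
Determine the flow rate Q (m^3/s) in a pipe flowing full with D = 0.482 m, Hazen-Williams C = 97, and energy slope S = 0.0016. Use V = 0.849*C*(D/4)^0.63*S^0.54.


For a full circular pipe, R = D/4 = 0.482/4 = 0.1205 m.
V = 0.849 * 97 * 0.1205^0.63 * 0.0016^0.54
  = 0.849 * 97 * 0.263646 * 0.030919
  = 0.6713 m/s.
Pipe area A = pi*D^2/4 = pi*0.482^2/4 = 0.1825 m^2.
Q = A * V = 0.1825 * 0.6713 = 0.1225 m^3/s.

0.1225


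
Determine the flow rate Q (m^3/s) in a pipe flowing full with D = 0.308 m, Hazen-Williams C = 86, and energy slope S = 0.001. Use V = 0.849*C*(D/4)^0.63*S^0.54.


For a full circular pipe, R = D/4 = 0.308/4 = 0.077 m.
V = 0.849 * 86 * 0.077^0.63 * 0.001^0.54
  = 0.849 * 86 * 0.198833 * 0.023988
  = 0.3483 m/s.
Pipe area A = pi*D^2/4 = pi*0.308^2/4 = 0.0745 m^2.
Q = A * V = 0.0745 * 0.3483 = 0.0259 m^3/s.

0.0259


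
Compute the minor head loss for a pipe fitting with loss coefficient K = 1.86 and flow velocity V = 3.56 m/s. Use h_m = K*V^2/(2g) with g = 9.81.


Minor loss formula: h_m = K * V^2/(2g).
V^2 = 3.56^2 = 12.6736.
V^2/(2g) = 12.6736 / 19.62 = 0.646 m.
h_m = 1.86 * 0.646 = 1.2015 m.

1.2015


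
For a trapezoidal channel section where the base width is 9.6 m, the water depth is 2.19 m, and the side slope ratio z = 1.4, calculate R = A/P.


For a trapezoidal section with side slope z:
A = (b + z*y)*y = (9.6 + 1.4*2.19)*2.19 = 27.739 m^2.
P = b + 2*y*sqrt(1 + z^2) = 9.6 + 2*2.19*sqrt(1 + 1.4^2) = 17.136 m.
R = A/P = 27.739 / 17.136 = 1.6188 m.

1.6188


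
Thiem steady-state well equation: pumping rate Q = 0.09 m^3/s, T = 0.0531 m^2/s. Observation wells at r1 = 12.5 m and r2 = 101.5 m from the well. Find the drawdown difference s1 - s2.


Thiem equation: s1 - s2 = Q/(2*pi*T) * ln(r2/r1).
ln(r2/r1) = ln(101.5/12.5) = 2.0943.
Q/(2*pi*T) = 0.09 / (2*pi*0.0531) = 0.09 / 0.3336 = 0.2698.
s1 - s2 = 0.2698 * 2.0943 = 0.565 m.

0.565


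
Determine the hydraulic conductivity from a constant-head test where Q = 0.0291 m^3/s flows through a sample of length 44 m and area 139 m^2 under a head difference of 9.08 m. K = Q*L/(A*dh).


From K = Q*L / (A*dh):
Numerator: Q*L = 0.0291 * 44 = 1.2804.
Denominator: A*dh = 139 * 9.08 = 1262.12.
K = 1.2804 / 1262.12 = 0.001014 m/s.

0.001014


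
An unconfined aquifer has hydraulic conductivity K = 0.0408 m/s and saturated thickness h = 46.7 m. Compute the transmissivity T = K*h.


Transmissivity is defined as T = K * h.
T = 0.0408 * 46.7
  = 1.9054 m^2/s.

1.9054


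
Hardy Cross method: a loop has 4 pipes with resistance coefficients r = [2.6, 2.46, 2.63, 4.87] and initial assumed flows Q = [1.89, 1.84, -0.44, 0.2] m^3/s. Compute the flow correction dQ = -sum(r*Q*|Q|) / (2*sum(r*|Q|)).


Numerator terms (r*Q*|Q|): 2.6*1.89*|1.89| = 9.2875; 2.46*1.84*|1.84| = 8.3286; 2.63*-0.44*|-0.44| = -0.5092; 4.87*0.2*|0.2| = 0.1948.
Sum of numerator = 17.3017.
Denominator terms (r*|Q|): 2.6*|1.89| = 4.914; 2.46*|1.84| = 4.5264; 2.63*|-0.44| = 1.1572; 4.87*|0.2| = 0.974.
2 * sum of denominator = 2 * 11.5716 = 23.1432.
dQ = -17.3017 / 23.1432 = -0.7476 m^3/s.

-0.7476


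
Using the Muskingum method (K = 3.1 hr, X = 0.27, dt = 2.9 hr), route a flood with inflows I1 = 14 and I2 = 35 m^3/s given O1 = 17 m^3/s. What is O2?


Muskingum coefficients:
denom = 2*K*(1-X) + dt = 2*3.1*(1-0.27) + 2.9 = 7.426.
C0 = (dt - 2*K*X)/denom = (2.9 - 2*3.1*0.27)/7.426 = 0.1651.
C1 = (dt + 2*K*X)/denom = (2.9 + 2*3.1*0.27)/7.426 = 0.6159.
C2 = (2*K*(1-X) - dt)/denom = 0.219.
O2 = C0*I2 + C1*I1 + C2*O1
   = 0.1651*35 + 0.6159*14 + 0.219*17
   = 18.12 m^3/s.

18.12


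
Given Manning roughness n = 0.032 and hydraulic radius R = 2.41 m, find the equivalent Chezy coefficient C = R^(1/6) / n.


The Chezy coefficient relates to Manning's n through C = R^(1/6) / n.
R^(1/6) = 2.41^(1/6) = 1.157896.
C = 1.157896 / 0.032 = 36.18 m^(1/2)/s.

36.18


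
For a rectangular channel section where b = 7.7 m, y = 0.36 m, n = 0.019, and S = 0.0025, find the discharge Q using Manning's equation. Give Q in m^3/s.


For a rectangular channel, the cross-sectional area A = b * y = 7.7 * 0.36 = 2.77 m^2.
The wetted perimeter P = b + 2y = 7.7 + 2*0.36 = 8.42 m.
Hydraulic radius R = A/P = 2.77/8.42 = 0.3292 m.
Velocity V = (1/n)*R^(2/3)*S^(1/2) = (1/0.019)*0.3292^(2/3)*0.0025^(1/2) = 1.2547 m/s.
Discharge Q = A * V = 2.77 * 1.2547 = 3.478 m^3/s.

3.478


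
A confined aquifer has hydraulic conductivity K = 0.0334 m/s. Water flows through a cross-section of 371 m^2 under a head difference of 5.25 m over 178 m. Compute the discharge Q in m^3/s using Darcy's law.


Darcy's law: Q = K * A * i, where i = dh/L.
Hydraulic gradient i = 5.25 / 178 = 0.029494.
Q = 0.0334 * 371 * 0.029494
  = 0.3655 m^3/s.

0.3655


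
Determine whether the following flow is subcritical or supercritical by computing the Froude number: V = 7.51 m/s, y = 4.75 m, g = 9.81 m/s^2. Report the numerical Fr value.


The Froude number is defined as Fr = V / sqrt(g*y).
g*y = 9.81 * 4.75 = 46.5975.
sqrt(g*y) = sqrt(46.5975) = 6.8262.
Fr = 7.51 / 6.8262 = 1.1002.
Since Fr > 1, the flow is supercritical.

1.1002


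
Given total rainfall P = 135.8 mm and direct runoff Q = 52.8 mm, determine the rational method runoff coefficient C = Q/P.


The runoff coefficient C = runoff depth / rainfall depth.
C = 52.8 / 135.8
  = 0.3888.

0.3888


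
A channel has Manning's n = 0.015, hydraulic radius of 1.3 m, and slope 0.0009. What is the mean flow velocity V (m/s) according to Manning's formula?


Manning's equation gives V = (1/n) * R^(2/3) * S^(1/2).
First, compute R^(2/3) = 1.3^(2/3) = 1.1911.
Next, S^(1/2) = 0.0009^(1/2) = 0.03.
Then 1/n = 1/0.015 = 66.67.
V = 66.67 * 1.1911 * 0.03 = 2.3823 m/s.

2.3823


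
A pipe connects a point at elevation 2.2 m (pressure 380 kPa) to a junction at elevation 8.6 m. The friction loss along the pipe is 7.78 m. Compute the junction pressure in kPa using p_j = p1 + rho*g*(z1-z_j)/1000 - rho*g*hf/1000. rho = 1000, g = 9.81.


Junction pressure: p_j = p1 + rho*g*(z1 - z_j)/1000 - rho*g*hf/1000.
Elevation term = 1000*9.81*(2.2 - 8.6)/1000 = -62.784 kPa.
Friction term = 1000*9.81*7.78/1000 = 76.322 kPa.
p_j = 380 + -62.784 - 76.322 = 240.89 kPa.

240.89


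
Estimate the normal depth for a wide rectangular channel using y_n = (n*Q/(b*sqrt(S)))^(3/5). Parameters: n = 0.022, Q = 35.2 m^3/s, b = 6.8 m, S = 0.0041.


We use the wide-channel approximation y_n = (n*Q/(b*sqrt(S)))^(3/5).
sqrt(S) = sqrt(0.0041) = 0.064031.
Numerator: n*Q = 0.022 * 35.2 = 0.7744.
Denominator: b*sqrt(S) = 6.8 * 0.064031 = 0.435411.
arg = 1.7785.
y_n = 1.7785^(3/5) = 1.4127 m.

1.4127


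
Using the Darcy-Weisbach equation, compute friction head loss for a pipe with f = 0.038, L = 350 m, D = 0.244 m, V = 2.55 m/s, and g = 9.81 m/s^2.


Darcy-Weisbach equation: h_f = f * (L/D) * V^2/(2g).
f * L/D = 0.038 * 350/0.244 = 54.5082.
V^2/(2g) = 2.55^2 / (2*9.81) = 6.5025 / 19.62 = 0.3314 m.
h_f = 54.5082 * 0.3314 = 18.065 m.

18.065


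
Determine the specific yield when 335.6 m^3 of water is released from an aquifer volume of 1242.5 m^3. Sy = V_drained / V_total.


Specific yield Sy = Volume drained / Total volume.
Sy = 335.6 / 1242.5
   = 0.2701.

0.2701


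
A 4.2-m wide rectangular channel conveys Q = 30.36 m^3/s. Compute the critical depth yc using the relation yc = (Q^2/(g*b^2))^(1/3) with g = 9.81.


Using yc = (Q^2 / (g * b^2))^(1/3):
Q^2 = 30.36^2 = 921.73.
g * b^2 = 9.81 * 4.2^2 = 9.81 * 17.64 = 173.05.
Q^2 / (g*b^2) = 921.73 / 173.05 = 5.3264.
yc = 5.3264^(1/3) = 1.7464 m.

1.7464


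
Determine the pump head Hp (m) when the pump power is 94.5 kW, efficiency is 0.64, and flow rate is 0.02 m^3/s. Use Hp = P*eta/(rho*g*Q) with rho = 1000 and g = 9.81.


Pump head formula: Hp = P * eta / (rho * g * Q).
Numerator: P * eta = 94.5 * 1000 * 0.64 = 60480.0 W.
Denominator: rho * g * Q = 1000 * 9.81 * 0.02 = 196.2.
Hp = 60480.0 / 196.2 = 308.26 m.

308.26


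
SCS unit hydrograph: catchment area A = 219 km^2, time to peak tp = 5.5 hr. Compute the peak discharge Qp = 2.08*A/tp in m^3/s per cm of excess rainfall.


SCS formula: Qp = 2.08 * A / tp.
Qp = 2.08 * 219 / 5.5
   = 455.52 / 5.5
   = 82.82 m^3/s per cm.

82.82


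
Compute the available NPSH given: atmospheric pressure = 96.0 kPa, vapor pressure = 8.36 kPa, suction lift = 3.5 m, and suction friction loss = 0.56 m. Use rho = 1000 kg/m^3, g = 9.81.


NPSHa = p_atm/(rho*g) - z_s - hf_s - p_vap/(rho*g).
p_atm/(rho*g) = 96.0*1000 / (1000*9.81) = 9.786 m.
p_vap/(rho*g) = 8.36*1000 / (1000*9.81) = 0.852 m.
NPSHa = 9.786 - 3.5 - 0.56 - 0.852
      = 4.87 m.

4.87


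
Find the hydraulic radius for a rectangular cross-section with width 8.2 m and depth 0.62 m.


For a rectangular section:
Flow area A = b * y = 8.2 * 0.62 = 5.08 m^2.
Wetted perimeter P = b + 2y = 8.2 + 2*0.62 = 9.44 m.
Hydraulic radius R = A/P = 5.08 / 9.44 = 0.5386 m.

0.5386


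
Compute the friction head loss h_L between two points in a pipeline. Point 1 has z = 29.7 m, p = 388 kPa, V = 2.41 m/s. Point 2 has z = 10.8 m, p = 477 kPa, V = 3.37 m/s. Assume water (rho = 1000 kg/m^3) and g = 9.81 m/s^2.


Total head at each section: H = z + p/(rho*g) + V^2/(2g).
H1 = 29.7 + 388*1000/(1000*9.81) + 2.41^2/(2*9.81)
   = 29.7 + 39.551 + 0.296
   = 69.548 m.
H2 = 10.8 + 477*1000/(1000*9.81) + 3.37^2/(2*9.81)
   = 10.8 + 48.624 + 0.5788
   = 60.003 m.
h_L = H1 - H2 = 69.548 - 60.003 = 9.545 m.

9.545


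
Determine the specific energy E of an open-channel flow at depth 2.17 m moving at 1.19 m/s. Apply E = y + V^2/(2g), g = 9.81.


Specific energy E = y + V^2/(2g).
Velocity head = V^2/(2g) = 1.19^2 / (2*9.81) = 1.4161 / 19.62 = 0.0722 m.
E = 2.17 + 0.0722 = 2.2422 m.

2.2422


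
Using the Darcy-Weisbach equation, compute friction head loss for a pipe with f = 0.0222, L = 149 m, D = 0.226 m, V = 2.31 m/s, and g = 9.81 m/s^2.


Darcy-Weisbach equation: h_f = f * (L/D) * V^2/(2g).
f * L/D = 0.0222 * 149/0.226 = 14.6363.
V^2/(2g) = 2.31^2 / (2*9.81) = 5.3361 / 19.62 = 0.272 m.
h_f = 14.6363 * 0.272 = 3.981 m.

3.981


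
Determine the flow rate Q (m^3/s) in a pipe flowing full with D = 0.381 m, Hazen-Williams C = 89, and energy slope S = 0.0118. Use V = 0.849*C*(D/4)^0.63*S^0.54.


For a full circular pipe, R = D/4 = 0.381/4 = 0.0953 m.
V = 0.849 * 89 * 0.0953^0.63 * 0.0118^0.54
  = 0.849 * 89 * 0.227345 * 0.090953
  = 1.5624 m/s.
Pipe area A = pi*D^2/4 = pi*0.381^2/4 = 0.114 m^2.
Q = A * V = 0.114 * 1.5624 = 0.1781 m^3/s.

0.1781


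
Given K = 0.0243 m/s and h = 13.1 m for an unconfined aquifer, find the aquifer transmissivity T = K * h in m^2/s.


Transmissivity is defined as T = K * h.
T = 0.0243 * 13.1
  = 0.3183 m^2/s.

0.3183


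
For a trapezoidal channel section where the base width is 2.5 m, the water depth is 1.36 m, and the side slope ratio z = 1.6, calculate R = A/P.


For a trapezoidal section with side slope z:
A = (b + z*y)*y = (2.5 + 1.6*1.36)*1.36 = 6.359 m^2.
P = b + 2*y*sqrt(1 + z^2) = 2.5 + 2*1.36*sqrt(1 + 1.6^2) = 7.632 m.
R = A/P = 6.359 / 7.632 = 0.8332 m.

0.8332


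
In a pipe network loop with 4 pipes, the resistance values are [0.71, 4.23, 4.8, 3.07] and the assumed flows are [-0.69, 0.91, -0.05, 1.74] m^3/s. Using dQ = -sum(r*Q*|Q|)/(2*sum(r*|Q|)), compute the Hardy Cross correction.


Numerator terms (r*Q*|Q|): 0.71*-0.69*|-0.69| = -0.338; 4.23*0.91*|0.91| = 3.5029; 4.8*-0.05*|-0.05| = -0.012; 3.07*1.74*|1.74| = 9.2947.
Sum of numerator = 12.4476.
Denominator terms (r*|Q|): 0.71*|-0.69| = 0.4899; 4.23*|0.91| = 3.8493; 4.8*|-0.05| = 0.24; 3.07*|1.74| = 5.3418.
2 * sum of denominator = 2 * 9.921 = 19.842.
dQ = -12.4476 / 19.842 = -0.6273 m^3/s.

-0.6273


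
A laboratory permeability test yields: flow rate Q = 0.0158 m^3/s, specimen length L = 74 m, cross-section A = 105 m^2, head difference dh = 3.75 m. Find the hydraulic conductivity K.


From K = Q*L / (A*dh):
Numerator: Q*L = 0.0158 * 74 = 1.1692.
Denominator: A*dh = 105 * 3.75 = 393.75.
K = 1.1692 / 393.75 = 0.002969 m/s.

0.002969


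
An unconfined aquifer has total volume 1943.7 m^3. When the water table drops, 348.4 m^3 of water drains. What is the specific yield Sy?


Specific yield Sy = Volume drained / Total volume.
Sy = 348.4 / 1943.7
   = 0.1792.

0.1792


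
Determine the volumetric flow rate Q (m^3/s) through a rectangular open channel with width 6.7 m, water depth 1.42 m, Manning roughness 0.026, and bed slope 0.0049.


For a rectangular channel, the cross-sectional area A = b * y = 6.7 * 1.42 = 9.51 m^2.
The wetted perimeter P = b + 2y = 6.7 + 2*1.42 = 9.54 m.
Hydraulic radius R = A/P = 9.51/9.54 = 0.9973 m.
Velocity V = (1/n)*R^(2/3)*S^(1/2) = (1/0.026)*0.9973^(2/3)*0.0049^(1/2) = 2.6874 m/s.
Discharge Q = A * V = 9.51 * 2.6874 = 25.568 m^3/s.

25.568


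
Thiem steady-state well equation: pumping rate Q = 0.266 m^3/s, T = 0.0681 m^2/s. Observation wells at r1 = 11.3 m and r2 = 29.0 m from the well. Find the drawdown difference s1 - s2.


Thiem equation: s1 - s2 = Q/(2*pi*T) * ln(r2/r1).
ln(r2/r1) = ln(29.0/11.3) = 0.9425.
Q/(2*pi*T) = 0.266 / (2*pi*0.0681) = 0.266 / 0.4279 = 0.6217.
s1 - s2 = 0.6217 * 0.9425 = 0.5859 m.

0.5859


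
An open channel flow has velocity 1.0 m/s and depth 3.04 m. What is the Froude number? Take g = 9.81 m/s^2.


The Froude number is defined as Fr = V / sqrt(g*y).
g*y = 9.81 * 3.04 = 29.8224.
sqrt(g*y) = sqrt(29.8224) = 5.461.
Fr = 1.0 / 5.461 = 0.1831.

0.1831


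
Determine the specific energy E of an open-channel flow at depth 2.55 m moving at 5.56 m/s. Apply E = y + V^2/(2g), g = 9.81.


Specific energy E = y + V^2/(2g).
Velocity head = V^2/(2g) = 5.56^2 / (2*9.81) = 30.9136 / 19.62 = 1.5756 m.
E = 2.55 + 1.5756 = 4.1256 m.

4.1256


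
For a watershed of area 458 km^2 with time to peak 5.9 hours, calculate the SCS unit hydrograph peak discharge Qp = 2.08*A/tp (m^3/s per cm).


SCS formula: Qp = 2.08 * A / tp.
Qp = 2.08 * 458 / 5.9
   = 952.64 / 5.9
   = 161.46 m^3/s per cm.

161.46


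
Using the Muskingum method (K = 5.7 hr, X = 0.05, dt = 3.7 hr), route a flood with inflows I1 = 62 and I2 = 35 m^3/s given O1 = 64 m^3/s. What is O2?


Muskingum coefficients:
denom = 2*K*(1-X) + dt = 2*5.7*(1-0.05) + 3.7 = 14.53.
C0 = (dt - 2*K*X)/denom = (3.7 - 2*5.7*0.05)/14.53 = 0.2154.
C1 = (dt + 2*K*X)/denom = (3.7 + 2*5.7*0.05)/14.53 = 0.2939.
C2 = (2*K*(1-X) - dt)/denom = 0.4907.
O2 = C0*I2 + C1*I1 + C2*O1
   = 0.2154*35 + 0.2939*62 + 0.4907*64
   = 57.17 m^3/s.

57.17


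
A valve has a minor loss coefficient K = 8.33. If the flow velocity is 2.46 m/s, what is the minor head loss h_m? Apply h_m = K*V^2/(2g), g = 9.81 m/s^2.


Minor loss formula: h_m = K * V^2/(2g).
V^2 = 2.46^2 = 6.0516.
V^2/(2g) = 6.0516 / 19.62 = 0.3084 m.
h_m = 8.33 * 0.3084 = 2.5693 m.

2.5693


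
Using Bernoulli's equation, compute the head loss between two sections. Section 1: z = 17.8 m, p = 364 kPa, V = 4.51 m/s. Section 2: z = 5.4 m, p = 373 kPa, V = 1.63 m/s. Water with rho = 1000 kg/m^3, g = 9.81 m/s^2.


Total head at each section: H = z + p/(rho*g) + V^2/(2g).
H1 = 17.8 + 364*1000/(1000*9.81) + 4.51^2/(2*9.81)
   = 17.8 + 37.105 + 1.0367
   = 55.942 m.
H2 = 5.4 + 373*1000/(1000*9.81) + 1.63^2/(2*9.81)
   = 5.4 + 38.022 + 0.1354
   = 43.558 m.
h_L = H1 - H2 = 55.942 - 43.558 = 12.384 m.

12.384


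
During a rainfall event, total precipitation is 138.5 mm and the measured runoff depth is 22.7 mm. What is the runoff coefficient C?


The runoff coefficient C = runoff depth / rainfall depth.
C = 22.7 / 138.5
  = 0.1639.

0.1639


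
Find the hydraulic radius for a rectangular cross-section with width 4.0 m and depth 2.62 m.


For a rectangular section:
Flow area A = b * y = 4.0 * 2.62 = 10.48 m^2.
Wetted perimeter P = b + 2y = 4.0 + 2*2.62 = 9.24 m.
Hydraulic radius R = A/P = 10.48 / 9.24 = 1.1342 m.

1.1342


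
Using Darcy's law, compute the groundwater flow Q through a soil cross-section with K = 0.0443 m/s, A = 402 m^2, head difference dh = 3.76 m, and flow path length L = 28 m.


Darcy's law: Q = K * A * i, where i = dh/L.
Hydraulic gradient i = 3.76 / 28 = 0.134286.
Q = 0.0443 * 402 * 0.134286
  = 2.3914 m^3/s.

2.3914


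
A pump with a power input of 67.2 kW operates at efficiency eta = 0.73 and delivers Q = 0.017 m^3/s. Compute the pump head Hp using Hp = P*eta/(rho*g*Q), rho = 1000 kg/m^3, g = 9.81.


Pump head formula: Hp = P * eta / (rho * g * Q).
Numerator: P * eta = 67.2 * 1000 * 0.73 = 49056.0 W.
Denominator: rho * g * Q = 1000 * 9.81 * 0.017 = 166.77.
Hp = 49056.0 / 166.77 = 294.15 m.

294.15


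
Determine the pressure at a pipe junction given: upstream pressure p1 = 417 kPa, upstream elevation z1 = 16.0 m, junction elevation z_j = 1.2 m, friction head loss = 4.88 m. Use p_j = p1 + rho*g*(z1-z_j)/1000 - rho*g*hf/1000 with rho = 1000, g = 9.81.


Junction pressure: p_j = p1 + rho*g*(z1 - z_j)/1000 - rho*g*hf/1000.
Elevation term = 1000*9.81*(16.0 - 1.2)/1000 = 145.188 kPa.
Friction term = 1000*9.81*4.88/1000 = 47.873 kPa.
p_j = 417 + 145.188 - 47.873 = 514.32 kPa.

514.32


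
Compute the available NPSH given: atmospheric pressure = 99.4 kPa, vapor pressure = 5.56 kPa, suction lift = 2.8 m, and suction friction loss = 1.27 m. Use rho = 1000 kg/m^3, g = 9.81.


NPSHa = p_atm/(rho*g) - z_s - hf_s - p_vap/(rho*g).
p_atm/(rho*g) = 99.4*1000 / (1000*9.81) = 10.133 m.
p_vap/(rho*g) = 5.56*1000 / (1000*9.81) = 0.567 m.
NPSHa = 10.133 - 2.8 - 1.27 - 0.567
      = 5.5 m.

5.5


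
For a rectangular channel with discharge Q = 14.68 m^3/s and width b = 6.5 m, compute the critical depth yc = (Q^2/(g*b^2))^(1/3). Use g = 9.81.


Using yc = (Q^2 / (g * b^2))^(1/3):
Q^2 = 14.68^2 = 215.5.
g * b^2 = 9.81 * 6.5^2 = 9.81 * 42.25 = 414.47.
Q^2 / (g*b^2) = 215.5 / 414.47 = 0.5199.
yc = 0.5199^(1/3) = 0.8041 m.

0.8041


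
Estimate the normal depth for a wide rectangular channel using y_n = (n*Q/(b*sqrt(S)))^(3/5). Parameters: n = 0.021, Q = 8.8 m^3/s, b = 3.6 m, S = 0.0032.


We use the wide-channel approximation y_n = (n*Q/(b*sqrt(S)))^(3/5).
sqrt(S) = sqrt(0.0032) = 0.056569.
Numerator: n*Q = 0.021 * 8.8 = 0.1848.
Denominator: b*sqrt(S) = 3.6 * 0.056569 = 0.203648.
arg = 0.9075.
y_n = 0.9075^(3/5) = 0.9434 m.

0.9434


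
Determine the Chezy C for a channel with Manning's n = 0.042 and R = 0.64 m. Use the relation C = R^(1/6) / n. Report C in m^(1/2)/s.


The Chezy coefficient relates to Manning's n through C = R^(1/6) / n.
R^(1/6) = 0.64^(1/6) = 0.928318.
C = 0.928318 / 0.042 = 22.1 m^(1/2)/s.

22.1


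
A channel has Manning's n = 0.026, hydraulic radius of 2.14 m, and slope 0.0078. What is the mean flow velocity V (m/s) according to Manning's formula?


Manning's equation gives V = (1/n) * R^(2/3) * S^(1/2).
First, compute R^(2/3) = 2.14^(2/3) = 1.6606.
Next, S^(1/2) = 0.0078^(1/2) = 0.088318.
Then 1/n = 1/0.026 = 38.46.
V = 38.46 * 1.6606 * 0.088318 = 5.6409 m/s.

5.6409


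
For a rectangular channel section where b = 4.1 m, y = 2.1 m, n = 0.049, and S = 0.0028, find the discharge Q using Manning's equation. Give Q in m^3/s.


For a rectangular channel, the cross-sectional area A = b * y = 4.1 * 2.1 = 8.61 m^2.
The wetted perimeter P = b + 2y = 4.1 + 2*2.1 = 8.3 m.
Hydraulic radius R = A/P = 8.61/8.3 = 1.0373 m.
Velocity V = (1/n)*R^(2/3)*S^(1/2) = (1/0.049)*1.0373^(2/3)*0.0028^(1/2) = 1.1066 m/s.
Discharge Q = A * V = 8.61 * 1.1066 = 9.528 m^3/s.

9.528


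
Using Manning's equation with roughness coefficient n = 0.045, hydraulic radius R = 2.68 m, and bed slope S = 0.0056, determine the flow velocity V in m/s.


Manning's equation gives V = (1/n) * R^(2/3) * S^(1/2).
First, compute R^(2/3) = 2.68^(2/3) = 1.9294.
Next, S^(1/2) = 0.0056^(1/2) = 0.074833.
Then 1/n = 1/0.045 = 22.22.
V = 22.22 * 1.9294 * 0.074833 = 3.2085 m/s.

3.2085


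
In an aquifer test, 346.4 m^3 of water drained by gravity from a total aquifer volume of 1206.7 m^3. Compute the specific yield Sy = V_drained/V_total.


Specific yield Sy = Volume drained / Total volume.
Sy = 346.4 / 1206.7
   = 0.2871.

0.2871


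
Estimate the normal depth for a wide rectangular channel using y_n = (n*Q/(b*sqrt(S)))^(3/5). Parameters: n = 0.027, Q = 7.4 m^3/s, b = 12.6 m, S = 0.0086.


We use the wide-channel approximation y_n = (n*Q/(b*sqrt(S)))^(3/5).
sqrt(S) = sqrt(0.0086) = 0.092736.
Numerator: n*Q = 0.027 * 7.4 = 0.1998.
Denominator: b*sqrt(S) = 12.6 * 0.092736 = 1.168474.
arg = 0.171.
y_n = 0.171^(3/5) = 0.3466 m.

0.3466


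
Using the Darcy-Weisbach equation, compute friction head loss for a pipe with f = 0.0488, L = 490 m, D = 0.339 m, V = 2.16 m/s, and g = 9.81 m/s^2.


Darcy-Weisbach equation: h_f = f * (L/D) * V^2/(2g).
f * L/D = 0.0488 * 490/0.339 = 70.5369.
V^2/(2g) = 2.16^2 / (2*9.81) = 4.6656 / 19.62 = 0.2378 m.
h_f = 70.5369 * 0.2378 = 16.774 m.

16.774


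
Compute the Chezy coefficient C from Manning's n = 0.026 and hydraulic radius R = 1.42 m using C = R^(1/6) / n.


The Chezy coefficient relates to Manning's n through C = R^(1/6) / n.
R^(1/6) = 1.42^(1/6) = 1.060184.
C = 1.060184 / 0.026 = 40.78 m^(1/2)/s.

40.78


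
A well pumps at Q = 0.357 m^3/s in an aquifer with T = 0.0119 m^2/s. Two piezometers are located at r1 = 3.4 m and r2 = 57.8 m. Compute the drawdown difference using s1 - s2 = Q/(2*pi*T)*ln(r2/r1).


Thiem equation: s1 - s2 = Q/(2*pi*T) * ln(r2/r1).
ln(r2/r1) = ln(57.8/3.4) = 2.8332.
Q/(2*pi*T) = 0.357 / (2*pi*0.0119) = 0.357 / 0.0748 = 4.7746.
s1 - s2 = 4.7746 * 2.8332 = 13.5276 m.

13.5276


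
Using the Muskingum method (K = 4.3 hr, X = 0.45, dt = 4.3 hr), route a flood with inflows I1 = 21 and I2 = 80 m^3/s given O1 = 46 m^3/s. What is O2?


Muskingum coefficients:
denom = 2*K*(1-X) + dt = 2*4.3*(1-0.45) + 4.3 = 9.03.
C0 = (dt - 2*K*X)/denom = (4.3 - 2*4.3*0.45)/9.03 = 0.0476.
C1 = (dt + 2*K*X)/denom = (4.3 + 2*4.3*0.45)/9.03 = 0.9048.
C2 = (2*K*(1-X) - dt)/denom = 0.0476.
O2 = C0*I2 + C1*I1 + C2*O1
   = 0.0476*80 + 0.9048*21 + 0.0476*46
   = 25.0 m^3/s.

25.0


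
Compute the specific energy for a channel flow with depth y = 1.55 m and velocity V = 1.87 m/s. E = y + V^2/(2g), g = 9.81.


Specific energy E = y + V^2/(2g).
Velocity head = V^2/(2g) = 1.87^2 / (2*9.81) = 3.4969 / 19.62 = 0.1782 m.
E = 1.55 + 0.1782 = 1.7282 m.

1.7282


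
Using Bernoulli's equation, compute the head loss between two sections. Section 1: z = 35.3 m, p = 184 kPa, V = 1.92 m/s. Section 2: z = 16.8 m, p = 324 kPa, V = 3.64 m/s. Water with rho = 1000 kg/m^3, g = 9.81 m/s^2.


Total head at each section: H = z + p/(rho*g) + V^2/(2g).
H1 = 35.3 + 184*1000/(1000*9.81) + 1.92^2/(2*9.81)
   = 35.3 + 18.756 + 0.1879
   = 54.244 m.
H2 = 16.8 + 324*1000/(1000*9.81) + 3.64^2/(2*9.81)
   = 16.8 + 33.028 + 0.6753
   = 50.503 m.
h_L = H1 - H2 = 54.244 - 50.503 = 3.741 m.

3.741


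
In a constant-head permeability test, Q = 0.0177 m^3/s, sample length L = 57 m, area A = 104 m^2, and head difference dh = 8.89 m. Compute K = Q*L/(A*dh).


From K = Q*L / (A*dh):
Numerator: Q*L = 0.0177 * 57 = 1.0089.
Denominator: A*dh = 104 * 8.89 = 924.56.
K = 1.0089 / 924.56 = 0.001091 m/s.

0.001091


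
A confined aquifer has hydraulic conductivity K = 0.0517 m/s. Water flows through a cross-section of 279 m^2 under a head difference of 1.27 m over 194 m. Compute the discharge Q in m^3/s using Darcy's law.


Darcy's law: Q = K * A * i, where i = dh/L.
Hydraulic gradient i = 1.27 / 194 = 0.006546.
Q = 0.0517 * 279 * 0.006546
  = 0.0944 m^3/s.

0.0944


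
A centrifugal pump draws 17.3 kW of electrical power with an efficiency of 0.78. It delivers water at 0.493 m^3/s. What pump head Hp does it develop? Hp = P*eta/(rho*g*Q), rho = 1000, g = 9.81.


Pump head formula: Hp = P * eta / (rho * g * Q).
Numerator: P * eta = 17.3 * 1000 * 0.78 = 13494.0 W.
Denominator: rho * g * Q = 1000 * 9.81 * 0.493 = 4836.33.
Hp = 13494.0 / 4836.33 = 2.79 m.

2.79


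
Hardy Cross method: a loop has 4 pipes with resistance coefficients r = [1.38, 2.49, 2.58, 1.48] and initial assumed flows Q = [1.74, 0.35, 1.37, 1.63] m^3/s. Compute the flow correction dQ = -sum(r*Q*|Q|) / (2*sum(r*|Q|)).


Numerator terms (r*Q*|Q|): 1.38*1.74*|1.74| = 4.1781; 2.49*0.35*|0.35| = 0.305; 2.58*1.37*|1.37| = 4.8424; 1.48*1.63*|1.63| = 3.9322.
Sum of numerator = 13.2577.
Denominator terms (r*|Q|): 1.38*|1.74| = 2.4012; 2.49*|0.35| = 0.8715; 2.58*|1.37| = 3.5346; 1.48*|1.63| = 2.4124.
2 * sum of denominator = 2 * 9.2197 = 18.4394.
dQ = -13.2577 / 18.4394 = -0.719 m^3/s.

-0.719


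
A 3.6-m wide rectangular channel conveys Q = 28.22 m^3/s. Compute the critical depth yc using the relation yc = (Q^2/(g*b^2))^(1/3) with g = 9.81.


Using yc = (Q^2 / (g * b^2))^(1/3):
Q^2 = 28.22^2 = 796.37.
g * b^2 = 9.81 * 3.6^2 = 9.81 * 12.96 = 127.14.
Q^2 / (g*b^2) = 796.37 / 127.14 = 6.2637.
yc = 6.2637^(1/3) = 1.8434 m.

1.8434


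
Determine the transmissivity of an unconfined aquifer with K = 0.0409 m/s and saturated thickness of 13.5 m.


Transmissivity is defined as T = K * h.
T = 0.0409 * 13.5
  = 0.5522 m^2/s.

0.5522


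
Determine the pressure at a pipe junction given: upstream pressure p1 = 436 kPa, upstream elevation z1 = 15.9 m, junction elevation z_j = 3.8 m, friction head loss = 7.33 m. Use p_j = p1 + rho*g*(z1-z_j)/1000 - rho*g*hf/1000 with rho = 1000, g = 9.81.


Junction pressure: p_j = p1 + rho*g*(z1 - z_j)/1000 - rho*g*hf/1000.
Elevation term = 1000*9.81*(15.9 - 3.8)/1000 = 118.701 kPa.
Friction term = 1000*9.81*7.33/1000 = 71.907 kPa.
p_j = 436 + 118.701 - 71.907 = 482.79 kPa.

482.79


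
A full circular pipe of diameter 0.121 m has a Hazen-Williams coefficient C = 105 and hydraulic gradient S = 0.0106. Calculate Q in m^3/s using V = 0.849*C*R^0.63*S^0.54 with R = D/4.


For a full circular pipe, R = D/4 = 0.121/4 = 0.0302 m.
V = 0.849 * 105 * 0.0302^0.63 * 0.0106^0.54
  = 0.849 * 105 * 0.110372 * 0.085835
  = 0.8445 m/s.
Pipe area A = pi*D^2/4 = pi*0.121^2/4 = 0.0115 m^2.
Q = A * V = 0.0115 * 0.8445 = 0.0097 m^3/s.

0.0097
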